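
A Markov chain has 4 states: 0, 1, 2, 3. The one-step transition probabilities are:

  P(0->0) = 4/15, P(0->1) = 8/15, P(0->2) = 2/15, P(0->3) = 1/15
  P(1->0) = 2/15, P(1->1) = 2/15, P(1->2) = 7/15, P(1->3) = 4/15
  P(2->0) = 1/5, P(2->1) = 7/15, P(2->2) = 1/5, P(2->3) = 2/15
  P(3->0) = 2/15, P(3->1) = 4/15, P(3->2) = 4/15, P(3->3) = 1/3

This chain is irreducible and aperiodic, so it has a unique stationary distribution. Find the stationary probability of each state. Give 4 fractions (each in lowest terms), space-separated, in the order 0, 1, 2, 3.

Answer: 202/1147 376/1147 332/1147 237/1147

Derivation:
The stationary distribution satisfies pi = pi * P, i.e.:
  pi_0 = 4/15*pi_0 + 2/15*pi_1 + 1/5*pi_2 + 2/15*pi_3
  pi_1 = 8/15*pi_0 + 2/15*pi_1 + 7/15*pi_2 + 4/15*pi_3
  pi_2 = 2/15*pi_0 + 7/15*pi_1 + 1/5*pi_2 + 4/15*pi_3
  pi_3 = 1/15*pi_0 + 4/15*pi_1 + 2/15*pi_2 + 1/3*pi_3
with normalization: pi_0 + pi_1 + pi_2 + pi_3 = 1.

Using the first 3 balance equations plus normalization, the linear system A*pi = b is:
  [-11/15, 2/15, 1/5, 2/15] . pi = 0
  [8/15, -13/15, 7/15, 4/15] . pi = 0
  [2/15, 7/15, -4/5, 4/15] . pi = 0
  [1, 1, 1, 1] . pi = 1

Solving yields:
  pi_0 = 202/1147
  pi_1 = 376/1147
  pi_2 = 332/1147
  pi_3 = 237/1147

Verification (pi * P):
  202/1147*4/15 + 376/1147*2/15 + 332/1147*1/5 + 237/1147*2/15 = 202/1147 = pi_0  (ok)
  202/1147*8/15 + 376/1147*2/15 + 332/1147*7/15 + 237/1147*4/15 = 376/1147 = pi_1  (ok)
  202/1147*2/15 + 376/1147*7/15 + 332/1147*1/5 + 237/1147*4/15 = 332/1147 = pi_2  (ok)
  202/1147*1/15 + 376/1147*4/15 + 332/1147*2/15 + 237/1147*1/3 = 237/1147 = pi_3  (ok)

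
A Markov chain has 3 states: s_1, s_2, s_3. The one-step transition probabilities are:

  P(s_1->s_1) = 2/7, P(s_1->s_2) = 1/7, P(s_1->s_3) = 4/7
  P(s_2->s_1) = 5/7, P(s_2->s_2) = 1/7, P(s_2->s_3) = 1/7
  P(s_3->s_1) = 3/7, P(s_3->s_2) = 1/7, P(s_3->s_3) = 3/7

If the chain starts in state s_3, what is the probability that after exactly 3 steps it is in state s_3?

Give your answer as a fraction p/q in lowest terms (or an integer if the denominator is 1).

Answer: 153/343

Derivation:
Computing P^3 by repeated multiplication:
P^1 =
  s_1: [2/7, 1/7, 4/7]
  s_2: [5/7, 1/7, 1/7]
  s_3: [3/7, 1/7, 3/7]
P^2 =
  s_1: [3/7, 1/7, 3/7]
  s_2: [18/49, 1/7, 24/49]
  s_3: [20/49, 1/7, 22/49]
P^3 =
  s_1: [20/49, 1/7, 22/49]
  s_2: [143/343, 1/7, 151/343]
  s_3: [141/343, 1/7, 153/343]

(P^3)[s_3 -> s_3] = 153/343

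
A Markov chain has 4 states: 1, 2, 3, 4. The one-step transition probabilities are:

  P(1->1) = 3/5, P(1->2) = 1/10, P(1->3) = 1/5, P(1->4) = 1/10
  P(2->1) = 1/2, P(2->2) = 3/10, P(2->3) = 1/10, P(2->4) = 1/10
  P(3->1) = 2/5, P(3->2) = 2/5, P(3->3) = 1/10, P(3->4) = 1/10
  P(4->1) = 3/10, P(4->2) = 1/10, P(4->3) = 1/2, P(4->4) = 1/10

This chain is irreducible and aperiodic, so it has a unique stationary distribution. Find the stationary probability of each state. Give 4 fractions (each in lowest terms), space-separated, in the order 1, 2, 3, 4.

The stationary distribution satisfies pi = pi * P, i.e.:
  pi_1 = 3/5*pi_1 + 1/2*pi_2 + 2/5*pi_3 + 3/10*pi_4
  pi_2 = 1/10*pi_1 + 3/10*pi_2 + 2/5*pi_3 + 1/10*pi_4
  pi_3 = 1/5*pi_1 + 1/10*pi_2 + 1/10*pi_3 + 1/2*pi_4
  pi_4 = 1/10*pi_1 + 1/10*pi_2 + 1/10*pi_3 + 1/10*pi_4
with normalization: pi_1 + pi_2 + pi_3 + pi_4 = 1.

Using the first 3 balance equations plus normalization, the linear system A*pi = b is:
  [-2/5, 1/2, 2/5, 3/10] . pi = 0
  [1/10, -7/10, 2/5, 1/10] . pi = 0
  [1/5, 1/10, -9/10, 1/2] . pi = 0
  [1, 1, 1, 1] . pi = 1

Solving yields:
  pi_1 = 233/455
  pi_2 = 179/910
  pi_3 = 87/455
  pi_4 = 1/10

Verification (pi * P):
  233/455*3/5 + 179/910*1/2 + 87/455*2/5 + 1/10*3/10 = 233/455 = pi_1  (ok)
  233/455*1/10 + 179/910*3/10 + 87/455*2/5 + 1/10*1/10 = 179/910 = pi_2  (ok)
  233/455*1/5 + 179/910*1/10 + 87/455*1/10 + 1/10*1/2 = 87/455 = pi_3  (ok)
  233/455*1/10 + 179/910*1/10 + 87/455*1/10 + 1/10*1/10 = 1/10 = pi_4  (ok)

Answer: 233/455 179/910 87/455 1/10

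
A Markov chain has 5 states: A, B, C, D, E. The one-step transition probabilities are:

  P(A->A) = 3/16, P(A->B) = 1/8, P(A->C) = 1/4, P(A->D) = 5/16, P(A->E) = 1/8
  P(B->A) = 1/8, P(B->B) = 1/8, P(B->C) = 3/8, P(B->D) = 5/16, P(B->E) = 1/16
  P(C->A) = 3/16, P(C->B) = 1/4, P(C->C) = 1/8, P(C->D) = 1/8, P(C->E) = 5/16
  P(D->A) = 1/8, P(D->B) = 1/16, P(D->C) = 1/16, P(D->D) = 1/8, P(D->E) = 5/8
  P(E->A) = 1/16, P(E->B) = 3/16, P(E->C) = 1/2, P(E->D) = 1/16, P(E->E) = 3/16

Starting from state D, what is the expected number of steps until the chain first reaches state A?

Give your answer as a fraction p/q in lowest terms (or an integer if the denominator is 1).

Answer: 93824/11455

Derivation:
Let h_i = expected steps to first reach A from state i.
Boundary: h_A = 0.
First-step equations for the other states:
  h_B = 1 + 1/8*h_A + 1/8*h_B + 3/8*h_C + 5/16*h_D + 1/16*h_E
  h_C = 1 + 3/16*h_A + 1/4*h_B + 1/8*h_C + 1/8*h_D + 5/16*h_E
  h_D = 1 + 1/8*h_A + 1/16*h_B + 1/16*h_C + 1/8*h_D + 5/8*h_E
  h_E = 1 + 1/16*h_A + 3/16*h_B + 1/2*h_C + 1/16*h_D + 3/16*h_E

Substituting h_A = 0 and rearranging gives the linear system (I - Q) h = 1:
  [7/8, -3/8, -5/16, -1/16] . (h_B, h_C, h_D, h_E) = 1
  [-1/4, 7/8, -1/8, -5/16] . (h_B, h_C, h_D, h_E) = 1
  [-1/16, -1/16, 7/8, -5/8] . (h_B, h_C, h_D, h_E) = 1
  [-3/16, -1/2, -1/16, 13/16] . (h_B, h_C, h_D, h_E) = 1

Solving yields:
  h_B = 90432/11455
  h_C = 86384/11455
  h_D = 93824/11455
  h_E = 95344/11455

Starting state is D, so the expected hitting time is h_D = 93824/11455.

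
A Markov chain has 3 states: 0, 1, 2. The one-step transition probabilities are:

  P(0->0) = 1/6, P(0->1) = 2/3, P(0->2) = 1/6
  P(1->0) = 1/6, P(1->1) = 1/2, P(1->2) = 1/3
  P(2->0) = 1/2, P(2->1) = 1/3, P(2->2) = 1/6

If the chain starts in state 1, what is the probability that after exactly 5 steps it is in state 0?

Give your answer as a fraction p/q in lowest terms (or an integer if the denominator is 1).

Answer: 973/3888

Derivation:
Computing P^5 by repeated multiplication:
P^1 =
  0: [1/6, 2/3, 1/6]
  1: [1/6, 1/2, 1/3]
  2: [1/2, 1/3, 1/6]
P^2 =
  0: [2/9, 1/2, 5/18]
  1: [5/18, 17/36, 1/4]
  2: [2/9, 5/9, 2/9]
P^3 =
  0: [7/27, 53/108, 1/4]
  1: [1/4, 109/216, 53/216]
  2: [13/54, 1/2, 7/27]
P^4 =
  0: [1/4, 325/648, 161/648]
  1: [161/648, 649/1296, 325/1296]
  2: [41/162, 161/324, 1/4]
P^5 =
  0: [485/1944, 1945/3888, 973/3888]
  1: [973/3888, 1295/2592, 1945/7776]
  2: [1/4, 973/1944, 485/1944]

(P^5)[1 -> 0] = 973/3888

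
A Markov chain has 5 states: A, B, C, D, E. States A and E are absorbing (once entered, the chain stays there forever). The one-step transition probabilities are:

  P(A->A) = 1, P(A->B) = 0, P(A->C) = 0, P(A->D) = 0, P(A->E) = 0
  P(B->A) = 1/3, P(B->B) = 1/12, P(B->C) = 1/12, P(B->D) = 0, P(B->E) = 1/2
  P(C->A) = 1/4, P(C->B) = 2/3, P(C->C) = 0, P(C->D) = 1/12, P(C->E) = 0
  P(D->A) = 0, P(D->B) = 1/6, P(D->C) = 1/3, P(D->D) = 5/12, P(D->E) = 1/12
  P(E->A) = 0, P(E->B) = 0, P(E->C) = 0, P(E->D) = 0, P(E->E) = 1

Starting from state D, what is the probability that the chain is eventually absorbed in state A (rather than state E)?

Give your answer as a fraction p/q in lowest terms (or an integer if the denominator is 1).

Let a_i = P(absorbed in A | start in state i).
Boundary conditions: a_A = 1, a_E = 0.
For each transient state i, a_i = sum_j P(i->j) * a_j:
  a_B = 1/3*a_A + 1/12*a_B + 1/12*a_C + 0*a_D + 1/2*a_E
  a_C = 1/4*a_A + 2/3*a_B + 0*a_C + 1/12*a_D + 0*a_E
  a_D = 0*a_A + 1/6*a_B + 1/3*a_C + 5/12*a_D + 1/12*a_E

Substituting a_A = 1 and a_E = 0, rearrange to (I - Q) a = r where r[i] = P(i -> A):
  [11/12, -1/12, 0] . (a_B, a_C, a_D) = 1/3
  [-2/3, 1, -1/12] . (a_B, a_C, a_D) = 1/4
  [-1/6, -1/3, 7/12] . (a_B, a_C, a_D) = 0

Solving yields:
  a_B = 341/822
  a_C = 463/822
  a_D = 181/411

Starting state is D, so the absorption probability is a_D = 181/411.

Answer: 181/411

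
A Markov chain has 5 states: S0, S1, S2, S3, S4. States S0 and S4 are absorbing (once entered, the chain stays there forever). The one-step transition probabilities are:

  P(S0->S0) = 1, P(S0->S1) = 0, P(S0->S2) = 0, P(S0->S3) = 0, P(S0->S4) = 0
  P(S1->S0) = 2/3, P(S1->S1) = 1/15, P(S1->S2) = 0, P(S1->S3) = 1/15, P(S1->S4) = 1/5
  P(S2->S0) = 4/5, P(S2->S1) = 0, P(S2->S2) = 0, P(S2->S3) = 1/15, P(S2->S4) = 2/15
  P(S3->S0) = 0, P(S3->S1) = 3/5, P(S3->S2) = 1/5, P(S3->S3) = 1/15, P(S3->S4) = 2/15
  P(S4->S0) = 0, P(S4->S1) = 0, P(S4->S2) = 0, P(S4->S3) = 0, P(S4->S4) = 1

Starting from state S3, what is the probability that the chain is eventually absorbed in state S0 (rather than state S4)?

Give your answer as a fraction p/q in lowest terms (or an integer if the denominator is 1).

Let a_i = P(absorbed in S0 | start in state i).
Boundary conditions: a_S0 = 1, a_S4 = 0.
For each transient state i, a_i = sum_j P(i->j) * a_j:
  a_S1 = 2/3*a_S0 + 1/15*a_S1 + 0*a_S2 + 1/15*a_S3 + 1/5*a_S4
  a_S2 = 4/5*a_S0 + 0*a_S1 + 0*a_S2 + 1/15*a_S3 + 2/15*a_S4
  a_S3 = 0*a_S0 + 3/5*a_S1 + 1/5*a_S2 + 1/15*a_S3 + 2/15*a_S4

Substituting a_S0 = 1 and a_S4 = 0, rearrange to (I - Q) a = r where r[i] = P(i -> S0):
  [14/15, 0, -1/15] . (a_S1, a_S2, a_S3) = 2/3
  [0, 1, -1/15] . (a_S1, a_S2, a_S3) = 4/5
  [-3/5, -1/5, 14/15] . (a_S1, a_S2, a_S3) = 0

Solving yields:
  a_S1 = 234/307
  a_S2 = 778/921
  a_S3 = 206/307

Starting state is S3, so the absorption probability is a_S3 = 206/307.

Answer: 206/307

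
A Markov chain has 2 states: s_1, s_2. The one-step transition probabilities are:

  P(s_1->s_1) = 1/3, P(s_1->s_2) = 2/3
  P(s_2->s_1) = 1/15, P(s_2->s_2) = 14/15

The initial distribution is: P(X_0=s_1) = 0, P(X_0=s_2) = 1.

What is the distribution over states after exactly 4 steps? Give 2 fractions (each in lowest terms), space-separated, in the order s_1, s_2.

Propagating the distribution step by step (d_{t+1} = d_t * P):
d_0 = (s_1=0, s_2=1)
  d_1[s_1] = 0*1/3 + 1*1/15 = 1/15
  d_1[s_2] = 0*2/3 + 1*14/15 = 14/15
d_1 = (s_1=1/15, s_2=14/15)
  d_2[s_1] = 1/15*1/3 + 14/15*1/15 = 19/225
  d_2[s_2] = 1/15*2/3 + 14/15*14/15 = 206/225
d_2 = (s_1=19/225, s_2=206/225)
  d_3[s_1] = 19/225*1/3 + 206/225*1/15 = 301/3375
  d_3[s_2] = 19/225*2/3 + 206/225*14/15 = 3074/3375
d_3 = (s_1=301/3375, s_2=3074/3375)
  d_4[s_1] = 301/3375*1/3 + 3074/3375*1/15 = 4579/50625
  d_4[s_2] = 301/3375*2/3 + 3074/3375*14/15 = 46046/50625
d_4 = (s_1=4579/50625, s_2=46046/50625)

Answer: 4579/50625 46046/50625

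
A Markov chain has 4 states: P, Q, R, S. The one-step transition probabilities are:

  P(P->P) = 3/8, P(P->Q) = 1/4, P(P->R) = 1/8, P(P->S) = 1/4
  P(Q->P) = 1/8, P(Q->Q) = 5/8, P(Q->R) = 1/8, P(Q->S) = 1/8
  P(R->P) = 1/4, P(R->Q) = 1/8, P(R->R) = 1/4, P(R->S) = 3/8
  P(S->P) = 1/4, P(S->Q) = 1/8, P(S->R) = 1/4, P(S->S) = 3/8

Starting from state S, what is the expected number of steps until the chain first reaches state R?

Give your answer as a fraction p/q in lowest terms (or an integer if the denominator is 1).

Answer: 116/21

Derivation:
Let h_i = expected steps to first reach R from state i.
Boundary: h_R = 0.
First-step equations for the other states:
  h_P = 1 + 3/8*h_P + 1/4*h_Q + 1/8*h_R + 1/4*h_S
  h_Q = 1 + 1/8*h_P + 5/8*h_Q + 1/8*h_R + 1/8*h_S
  h_S = 1 + 1/4*h_P + 1/8*h_Q + 1/4*h_R + 3/8*h_S

Substituting h_R = 0 and rearranging gives the linear system (I - Q) h = 1:
  [5/8, -1/4, -1/4] . (h_P, h_Q, h_S) = 1
  [-1/8, 3/8, -1/8] . (h_P, h_Q, h_S) = 1
  [-1/4, -1/8, 5/8] . (h_P, h_Q, h_S) = 1

Solving yields:
  h_P = 136/21
  h_Q = 20/3
  h_S = 116/21

Starting state is S, so the expected hitting time is h_S = 116/21.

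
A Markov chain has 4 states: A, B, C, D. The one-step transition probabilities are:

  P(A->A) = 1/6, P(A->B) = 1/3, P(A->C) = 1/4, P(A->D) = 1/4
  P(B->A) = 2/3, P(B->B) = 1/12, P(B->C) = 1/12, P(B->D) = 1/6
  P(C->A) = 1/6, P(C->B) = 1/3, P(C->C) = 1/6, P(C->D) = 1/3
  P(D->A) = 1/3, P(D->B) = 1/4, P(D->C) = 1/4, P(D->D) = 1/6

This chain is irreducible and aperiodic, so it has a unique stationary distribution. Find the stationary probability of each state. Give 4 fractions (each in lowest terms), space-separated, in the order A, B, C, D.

The stationary distribution satisfies pi = pi * P, i.e.:
  pi_A = 1/6*pi_A + 2/3*pi_B + 1/6*pi_C + 1/3*pi_D
  pi_B = 1/3*pi_A + 1/12*pi_B + 1/3*pi_C + 1/4*pi_D
  pi_C = 1/4*pi_A + 1/12*pi_B + 1/6*pi_C + 1/4*pi_D
  pi_D = 1/4*pi_A + 1/6*pi_B + 1/3*pi_C + 1/6*pi_D
with normalization: pi_A + pi_B + pi_C + pi_D = 1.

Using the first 3 balance equations plus normalization, the linear system A*pi = b is:
  [-5/6, 2/3, 1/6, 1/3] . pi = 0
  [1/3, -11/12, 1/3, 1/4] . pi = 0
  [1/4, 1/12, -5/6, 1/4] . pi = 0
  [1, 1, 1, 1] . pi = 1

Solving yields:
  pi_A = 104/315
  pi_B = 317/1260
  pi_C = 121/630
  pi_D = 19/84

Verification (pi * P):
  104/315*1/6 + 317/1260*2/3 + 121/630*1/6 + 19/84*1/3 = 104/315 = pi_A  (ok)
  104/315*1/3 + 317/1260*1/12 + 121/630*1/3 + 19/84*1/4 = 317/1260 = pi_B  (ok)
  104/315*1/4 + 317/1260*1/12 + 121/630*1/6 + 19/84*1/4 = 121/630 = pi_C  (ok)
  104/315*1/4 + 317/1260*1/6 + 121/630*1/3 + 19/84*1/6 = 19/84 = pi_D  (ok)

Answer: 104/315 317/1260 121/630 19/84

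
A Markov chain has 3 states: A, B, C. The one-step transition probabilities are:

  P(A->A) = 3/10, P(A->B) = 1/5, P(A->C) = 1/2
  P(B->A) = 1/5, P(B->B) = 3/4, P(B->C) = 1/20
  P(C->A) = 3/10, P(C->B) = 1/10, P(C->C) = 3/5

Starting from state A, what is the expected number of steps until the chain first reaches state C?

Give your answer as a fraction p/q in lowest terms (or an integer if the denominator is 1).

Let h_i = expected steps to first reach C from state i.
Boundary: h_C = 0.
First-step equations for the other states:
  h_A = 1 + 3/10*h_A + 1/5*h_B + 1/2*h_C
  h_B = 1 + 1/5*h_A + 3/4*h_B + 1/20*h_C

Substituting h_C = 0 and rearranging gives the linear system (I - Q) h = 1:
  [7/10, -1/5] . (h_A, h_B) = 1
  [-1/5, 1/4] . (h_A, h_B) = 1

Solving yields:
  h_A = 10/3
  h_B = 20/3

Starting state is A, so the expected hitting time is h_A = 10/3.

Answer: 10/3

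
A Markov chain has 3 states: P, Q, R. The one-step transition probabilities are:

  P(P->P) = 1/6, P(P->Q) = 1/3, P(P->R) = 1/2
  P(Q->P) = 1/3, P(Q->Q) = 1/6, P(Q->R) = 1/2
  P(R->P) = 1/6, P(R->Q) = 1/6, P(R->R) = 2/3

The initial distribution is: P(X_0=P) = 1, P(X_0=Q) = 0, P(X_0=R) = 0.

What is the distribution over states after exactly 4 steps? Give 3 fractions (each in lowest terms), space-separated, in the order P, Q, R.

Answer: 65/324 259/1296 259/432

Derivation:
Propagating the distribution step by step (d_{t+1} = d_t * P):
d_0 = (P=1, Q=0, R=0)
  d_1[P] = 1*1/6 + 0*1/3 + 0*1/6 = 1/6
  d_1[Q] = 1*1/3 + 0*1/6 + 0*1/6 = 1/3
  d_1[R] = 1*1/2 + 0*1/2 + 0*2/3 = 1/2
d_1 = (P=1/6, Q=1/3, R=1/2)
  d_2[P] = 1/6*1/6 + 1/3*1/3 + 1/2*1/6 = 2/9
  d_2[Q] = 1/6*1/3 + 1/3*1/6 + 1/2*1/6 = 7/36
  d_2[R] = 1/6*1/2 + 1/3*1/2 + 1/2*2/3 = 7/12
d_2 = (P=2/9, Q=7/36, R=7/12)
  d_3[P] = 2/9*1/6 + 7/36*1/3 + 7/12*1/6 = 43/216
  d_3[Q] = 2/9*1/3 + 7/36*1/6 + 7/12*1/6 = 11/54
  d_3[R] = 2/9*1/2 + 7/36*1/2 + 7/12*2/3 = 43/72
d_3 = (P=43/216, Q=11/54, R=43/72)
  d_4[P] = 43/216*1/6 + 11/54*1/3 + 43/72*1/6 = 65/324
  d_4[Q] = 43/216*1/3 + 11/54*1/6 + 43/72*1/6 = 259/1296
  d_4[R] = 43/216*1/2 + 11/54*1/2 + 43/72*2/3 = 259/432
d_4 = (P=65/324, Q=259/1296, R=259/432)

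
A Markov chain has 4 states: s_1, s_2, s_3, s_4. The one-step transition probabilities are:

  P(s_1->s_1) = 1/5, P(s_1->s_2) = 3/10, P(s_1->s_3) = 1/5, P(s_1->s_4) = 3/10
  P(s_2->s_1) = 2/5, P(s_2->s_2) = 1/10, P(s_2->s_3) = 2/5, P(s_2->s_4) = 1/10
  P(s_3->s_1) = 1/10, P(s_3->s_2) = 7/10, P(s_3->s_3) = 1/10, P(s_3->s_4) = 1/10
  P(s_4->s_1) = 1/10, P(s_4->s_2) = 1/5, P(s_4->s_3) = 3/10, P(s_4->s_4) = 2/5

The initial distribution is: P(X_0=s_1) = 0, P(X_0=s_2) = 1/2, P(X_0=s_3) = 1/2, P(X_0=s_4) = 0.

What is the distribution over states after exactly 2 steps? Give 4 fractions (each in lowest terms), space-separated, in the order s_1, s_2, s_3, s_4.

Answer: 49/200 31/100 53/200 9/50

Derivation:
Propagating the distribution step by step (d_{t+1} = d_t * P):
d_0 = (s_1=0, s_2=1/2, s_3=1/2, s_4=0)
  d_1[s_1] = 0*1/5 + 1/2*2/5 + 1/2*1/10 + 0*1/10 = 1/4
  d_1[s_2] = 0*3/10 + 1/2*1/10 + 1/2*7/10 + 0*1/5 = 2/5
  d_1[s_3] = 0*1/5 + 1/2*2/5 + 1/2*1/10 + 0*3/10 = 1/4
  d_1[s_4] = 0*3/10 + 1/2*1/10 + 1/2*1/10 + 0*2/5 = 1/10
d_1 = (s_1=1/4, s_2=2/5, s_3=1/4, s_4=1/10)
  d_2[s_1] = 1/4*1/5 + 2/5*2/5 + 1/4*1/10 + 1/10*1/10 = 49/200
  d_2[s_2] = 1/4*3/10 + 2/5*1/10 + 1/4*7/10 + 1/10*1/5 = 31/100
  d_2[s_3] = 1/4*1/5 + 2/5*2/5 + 1/4*1/10 + 1/10*3/10 = 53/200
  d_2[s_4] = 1/4*3/10 + 2/5*1/10 + 1/4*1/10 + 1/10*2/5 = 9/50
d_2 = (s_1=49/200, s_2=31/100, s_3=53/200, s_4=9/50)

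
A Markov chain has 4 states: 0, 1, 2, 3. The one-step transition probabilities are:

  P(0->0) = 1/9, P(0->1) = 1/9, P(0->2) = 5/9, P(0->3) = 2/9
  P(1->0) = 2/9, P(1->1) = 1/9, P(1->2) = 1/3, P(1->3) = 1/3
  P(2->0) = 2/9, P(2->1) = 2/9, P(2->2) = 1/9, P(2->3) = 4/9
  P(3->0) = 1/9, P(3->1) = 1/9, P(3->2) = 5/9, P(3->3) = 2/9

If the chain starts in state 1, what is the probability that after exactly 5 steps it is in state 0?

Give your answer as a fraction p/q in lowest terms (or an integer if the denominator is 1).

Computing P^5 by repeated multiplication:
P^1 =
  0: [1/9, 1/9, 5/9, 2/9]
  1: [2/9, 1/9, 1/3, 1/3]
  2: [2/9, 2/9, 1/9, 4/9]
  3: [1/9, 1/9, 5/9, 2/9]
P^2 =
  0: [5/27, 14/81, 23/81, 29/81]
  1: [13/81, 4/27, 31/81, 25/81]
  2: [4/27, 10/81, 37/81, 22/81]
  3: [5/27, 14/81, 23/81, 29/81]
P^3 =
  0: [118/729, 104/729, 95/243, 74/243]
  1: [124/729, 112/729, 257/729, 236/729]
  2: [128/729, 118/729, 79/243, 82/243]
  3: [118/729, 104/729, 95/243, 74/243]
P^4 =
  0: [1118/6561, 338/2187, 2297/6561, 2132/6561]
  1: [122/729, 986/6561, 2393/6561, 2084/6561]
  2: [1084/6561, 322/2187, 2461/6561, 2050/6561]
  3: [1118/6561, 338/2187, 2297/6561, 2132/6561]
P^5 =
  0: [9872/59049, 8858/59049, 21589/59049, 18730/59049]
  1: [9940/59049, 8954/59049, 7087/19683, 6298/19683]
  2: [9988/59049, 9022/59049, 21029/59049, 19010/59049]
  3: [9872/59049, 8858/59049, 21589/59049, 18730/59049]

(P^5)[1 -> 0] = 9940/59049

Answer: 9940/59049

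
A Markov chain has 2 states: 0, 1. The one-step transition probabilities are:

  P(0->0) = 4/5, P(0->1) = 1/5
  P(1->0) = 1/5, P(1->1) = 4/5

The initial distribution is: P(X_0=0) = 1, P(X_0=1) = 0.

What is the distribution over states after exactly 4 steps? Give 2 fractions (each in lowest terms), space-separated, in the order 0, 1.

Answer: 353/625 272/625

Derivation:
Propagating the distribution step by step (d_{t+1} = d_t * P):
d_0 = (0=1, 1=0)
  d_1[0] = 1*4/5 + 0*1/5 = 4/5
  d_1[1] = 1*1/5 + 0*4/5 = 1/5
d_1 = (0=4/5, 1=1/5)
  d_2[0] = 4/5*4/5 + 1/5*1/5 = 17/25
  d_2[1] = 4/5*1/5 + 1/5*4/5 = 8/25
d_2 = (0=17/25, 1=8/25)
  d_3[0] = 17/25*4/5 + 8/25*1/5 = 76/125
  d_3[1] = 17/25*1/5 + 8/25*4/5 = 49/125
d_3 = (0=76/125, 1=49/125)
  d_4[0] = 76/125*4/5 + 49/125*1/5 = 353/625
  d_4[1] = 76/125*1/5 + 49/125*4/5 = 272/625
d_4 = (0=353/625, 1=272/625)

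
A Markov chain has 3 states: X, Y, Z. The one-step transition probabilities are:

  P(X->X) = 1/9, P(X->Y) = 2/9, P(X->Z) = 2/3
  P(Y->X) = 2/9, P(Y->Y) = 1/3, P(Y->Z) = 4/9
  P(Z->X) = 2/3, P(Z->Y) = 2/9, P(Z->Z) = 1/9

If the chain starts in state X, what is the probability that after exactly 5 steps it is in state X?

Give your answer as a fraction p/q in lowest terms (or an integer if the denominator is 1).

Computing P^5 by repeated multiplication:
P^1 =
  X: [1/9, 2/9, 2/3]
  Y: [2/9, 1/3, 4/9]
  Z: [2/3, 2/9, 1/9]
P^2 =
  X: [41/81, 20/81, 20/81]
  Y: [32/81, 7/27, 28/81]
  Z: [16/81, 20/81, 5/9]
P^3 =
  X: [67/243, 182/729, 346/729]
  Y: [242/729, 61/243, 304/729]
  Z: [326/729, 182/729, 221/729]
P^4 =
  X: [2641/6561, 1640/6561, 760/2187]
  Y: [2432/6561, 547/2187, 2488/6561]
  Z: [224/729, 1640/6561, 2905/6561]
P^5 =
  X: [19601/59049, 14762/59049, 24686/59049]
  Y: [20642/59049, 4921/19683, 23644/59049]
  Z: [22726/59049, 14762/59049, 7187/19683]

(P^5)[X -> X] = 19601/59049

Answer: 19601/59049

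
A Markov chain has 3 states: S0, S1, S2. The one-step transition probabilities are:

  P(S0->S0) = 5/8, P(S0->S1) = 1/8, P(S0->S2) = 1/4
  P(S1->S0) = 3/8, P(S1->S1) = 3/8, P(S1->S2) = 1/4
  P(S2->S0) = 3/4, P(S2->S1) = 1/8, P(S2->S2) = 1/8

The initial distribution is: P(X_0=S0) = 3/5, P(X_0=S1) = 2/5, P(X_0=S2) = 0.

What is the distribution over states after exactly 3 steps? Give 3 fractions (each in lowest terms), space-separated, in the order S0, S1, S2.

Propagating the distribution step by step (d_{t+1} = d_t * P):
d_0 = (S0=3/5, S1=2/5, S2=0)
  d_1[S0] = 3/5*5/8 + 2/5*3/8 + 0*3/4 = 21/40
  d_1[S1] = 3/5*1/8 + 2/5*3/8 + 0*1/8 = 9/40
  d_1[S2] = 3/5*1/4 + 2/5*1/4 + 0*1/8 = 1/4
d_1 = (S0=21/40, S1=9/40, S2=1/4)
  d_2[S0] = 21/40*5/8 + 9/40*3/8 + 1/4*3/4 = 3/5
  d_2[S1] = 21/40*1/8 + 9/40*3/8 + 1/4*1/8 = 29/160
  d_2[S2] = 21/40*1/4 + 9/40*1/4 + 1/4*1/8 = 7/32
d_2 = (S0=3/5, S1=29/160, S2=7/32)
  d_3[S0] = 3/5*5/8 + 29/160*3/8 + 7/32*3/4 = 777/1280
  d_3[S1] = 3/5*1/8 + 29/160*3/8 + 7/32*1/8 = 109/640
  d_3[S2] = 3/5*1/4 + 29/160*1/4 + 7/32*1/8 = 57/256
d_3 = (S0=777/1280, S1=109/640, S2=57/256)

Answer: 777/1280 109/640 57/256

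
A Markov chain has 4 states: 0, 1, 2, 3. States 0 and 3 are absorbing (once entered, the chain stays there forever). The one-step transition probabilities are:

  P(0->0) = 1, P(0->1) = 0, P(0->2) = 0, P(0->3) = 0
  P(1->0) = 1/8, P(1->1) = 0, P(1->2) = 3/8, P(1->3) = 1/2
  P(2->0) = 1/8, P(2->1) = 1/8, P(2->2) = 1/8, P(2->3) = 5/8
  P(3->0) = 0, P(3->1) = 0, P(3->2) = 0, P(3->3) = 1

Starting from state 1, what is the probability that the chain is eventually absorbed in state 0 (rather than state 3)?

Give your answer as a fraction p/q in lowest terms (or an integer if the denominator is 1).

Answer: 10/53

Derivation:
Let a_i = P(absorbed in 0 | start in state i).
Boundary conditions: a_0 = 1, a_3 = 0.
For each transient state i, a_i = sum_j P(i->j) * a_j:
  a_1 = 1/8*a_0 + 0*a_1 + 3/8*a_2 + 1/2*a_3
  a_2 = 1/8*a_0 + 1/8*a_1 + 1/8*a_2 + 5/8*a_3

Substituting a_0 = 1 and a_3 = 0, rearrange to (I - Q) a = r where r[i] = P(i -> 0):
  [1, -3/8] . (a_1, a_2) = 1/8
  [-1/8, 7/8] . (a_1, a_2) = 1/8

Solving yields:
  a_1 = 10/53
  a_2 = 9/53

Starting state is 1, so the absorption probability is a_1 = 10/53.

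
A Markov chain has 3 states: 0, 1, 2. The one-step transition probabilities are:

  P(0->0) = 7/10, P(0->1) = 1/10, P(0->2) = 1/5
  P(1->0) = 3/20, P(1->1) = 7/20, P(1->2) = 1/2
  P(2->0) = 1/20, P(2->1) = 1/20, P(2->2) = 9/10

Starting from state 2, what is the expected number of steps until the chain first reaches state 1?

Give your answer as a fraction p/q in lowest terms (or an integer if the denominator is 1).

Let h_i = expected steps to first reach 1 from state i.
Boundary: h_1 = 0.
First-step equations for the other states:
  h_0 = 1 + 7/10*h_0 + 1/10*h_1 + 1/5*h_2
  h_2 = 1 + 1/20*h_0 + 1/20*h_1 + 9/10*h_2

Substituting h_1 = 0 and rearranging gives the linear system (I - Q) h = 1:
  [3/10, -1/5] . (h_0, h_2) = 1
  [-1/20, 1/10] . (h_0, h_2) = 1

Solving yields:
  h_0 = 15
  h_2 = 35/2

Starting state is 2, so the expected hitting time is h_2 = 35/2.

Answer: 35/2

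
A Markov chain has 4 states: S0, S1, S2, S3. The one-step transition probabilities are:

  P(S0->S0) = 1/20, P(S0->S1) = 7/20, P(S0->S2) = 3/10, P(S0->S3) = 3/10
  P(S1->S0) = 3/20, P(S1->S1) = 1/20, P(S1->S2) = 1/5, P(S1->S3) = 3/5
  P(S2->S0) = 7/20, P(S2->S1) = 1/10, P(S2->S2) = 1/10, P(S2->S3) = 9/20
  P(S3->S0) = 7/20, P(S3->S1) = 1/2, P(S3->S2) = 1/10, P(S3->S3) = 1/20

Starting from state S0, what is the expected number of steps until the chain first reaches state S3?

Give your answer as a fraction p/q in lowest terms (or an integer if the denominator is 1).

Let h_i = expected steps to first reach S3 from state i.
Boundary: h_S3 = 0.
First-step equations for the other states:
  h_S0 = 1 + 1/20*h_S0 + 7/20*h_S1 + 3/10*h_S2 + 3/10*h_S3
  h_S1 = 1 + 3/20*h_S0 + 1/20*h_S1 + 1/5*h_S2 + 3/5*h_S3
  h_S2 = 1 + 7/20*h_S0 + 1/10*h_S1 + 1/10*h_S2 + 9/20*h_S3

Substituting h_S3 = 0 and rearranging gives the linear system (I - Q) h = 1:
  [19/20, -7/20, -3/10] . (h_S0, h_S1, h_S2) = 1
  [-3/20, 19/20, -1/5] . (h_S0, h_S1, h_S2) = 1
  [-7/20, -1/10, 9/10] . (h_S0, h_S1, h_S2) = 1

Solving yields:
  h_S0 = 6140/2469
  h_S1 = 4760/2469
  h_S2 = 5660/2469

Starting state is S0, so the expected hitting time is h_S0 = 6140/2469.

Answer: 6140/2469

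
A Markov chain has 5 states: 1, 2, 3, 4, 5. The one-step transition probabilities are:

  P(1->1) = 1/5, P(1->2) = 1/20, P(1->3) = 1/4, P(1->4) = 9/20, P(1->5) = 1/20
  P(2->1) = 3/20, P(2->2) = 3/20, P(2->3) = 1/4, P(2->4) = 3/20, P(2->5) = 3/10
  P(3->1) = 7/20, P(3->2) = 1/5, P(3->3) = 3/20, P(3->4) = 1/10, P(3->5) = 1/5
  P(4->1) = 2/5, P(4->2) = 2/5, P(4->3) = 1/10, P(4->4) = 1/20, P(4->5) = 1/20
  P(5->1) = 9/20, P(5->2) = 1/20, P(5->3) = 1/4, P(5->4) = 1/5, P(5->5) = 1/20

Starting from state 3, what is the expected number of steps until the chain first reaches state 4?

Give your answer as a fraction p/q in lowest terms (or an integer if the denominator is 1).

Answer: 44580/9997

Derivation:
Let h_i = expected steps to first reach 4 from state i.
Boundary: h_4 = 0.
First-step equations for the other states:
  h_1 = 1 + 1/5*h_1 + 1/20*h_2 + 1/4*h_3 + 9/20*h_4 + 1/20*h_5
  h_2 = 1 + 3/20*h_1 + 3/20*h_2 + 1/4*h_3 + 3/20*h_4 + 3/10*h_5
  h_3 = 1 + 7/20*h_1 + 1/5*h_2 + 3/20*h_3 + 1/10*h_4 + 1/5*h_5
  h_5 = 1 + 9/20*h_1 + 1/20*h_2 + 1/4*h_3 + 1/5*h_4 + 1/20*h_5

Substituting h_4 = 0 and rearranging gives the linear system (I - Q) h = 1:
  [4/5, -1/20, -1/4, -1/20] . (h_1, h_2, h_3, h_5) = 1
  [-3/20, 17/20, -1/4, -3/10] . (h_1, h_2, h_3, h_5) = 1
  [-7/20, -1/5, 17/20, -1/5] . (h_1, h_2, h_3, h_5) = 1
  [-9/20, -1/20, -1/4, 19/20] . (h_1, h_2, h_3, h_5) = 1

Solving yields:
  h_1 = 31680/9997
  h_2 = 44440/9997
  h_3 = 44580/9997
  h_5 = 39600/9997

Starting state is 3, so the expected hitting time is h_3 = 44580/9997.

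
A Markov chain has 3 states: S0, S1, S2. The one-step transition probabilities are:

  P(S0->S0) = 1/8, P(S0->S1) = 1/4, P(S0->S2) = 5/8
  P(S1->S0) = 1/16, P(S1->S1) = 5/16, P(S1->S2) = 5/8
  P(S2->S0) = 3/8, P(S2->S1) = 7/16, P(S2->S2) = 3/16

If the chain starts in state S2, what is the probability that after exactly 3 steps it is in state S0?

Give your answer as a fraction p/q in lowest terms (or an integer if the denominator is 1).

Computing P^3 by repeated multiplication:
P^1 =
  S0: [1/8, 1/4, 5/8]
  S1: [1/16, 5/16, 5/8]
  S2: [3/8, 7/16, 3/16]
P^2 =
  S0: [17/64, 49/128, 45/128]
  S1: [67/256, 99/256, 45/128]
  S2: [37/256, 5/16, 139/256]
P^3 =
  S0: [387/2048, 87/256, 965/2048]
  S1: [773/4096, 1393/4096, 965/2048]
  S2: [247/1024, 1521/4096, 1587/4096]

(P^3)[S2 -> S0] = 247/1024

Answer: 247/1024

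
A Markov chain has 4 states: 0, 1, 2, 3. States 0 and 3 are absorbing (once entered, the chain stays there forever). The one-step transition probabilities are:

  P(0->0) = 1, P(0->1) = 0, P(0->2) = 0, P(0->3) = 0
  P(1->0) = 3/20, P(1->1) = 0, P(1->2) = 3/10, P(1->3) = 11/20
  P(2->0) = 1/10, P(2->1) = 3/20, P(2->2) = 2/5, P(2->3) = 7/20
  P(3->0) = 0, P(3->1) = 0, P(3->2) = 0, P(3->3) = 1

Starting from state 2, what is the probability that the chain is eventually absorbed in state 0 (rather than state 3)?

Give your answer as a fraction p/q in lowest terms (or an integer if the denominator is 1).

Answer: 49/222

Derivation:
Let a_i = P(absorbed in 0 | start in state i).
Boundary conditions: a_0 = 1, a_3 = 0.
For each transient state i, a_i = sum_j P(i->j) * a_j:
  a_1 = 3/20*a_0 + 0*a_1 + 3/10*a_2 + 11/20*a_3
  a_2 = 1/10*a_0 + 3/20*a_1 + 2/5*a_2 + 7/20*a_3

Substituting a_0 = 1 and a_3 = 0, rearrange to (I - Q) a = r where r[i] = P(i -> 0):
  [1, -3/10] . (a_1, a_2) = 3/20
  [-3/20, 3/5] . (a_1, a_2) = 1/10

Solving yields:
  a_1 = 8/37
  a_2 = 49/222

Starting state is 2, so the absorption probability is a_2 = 49/222.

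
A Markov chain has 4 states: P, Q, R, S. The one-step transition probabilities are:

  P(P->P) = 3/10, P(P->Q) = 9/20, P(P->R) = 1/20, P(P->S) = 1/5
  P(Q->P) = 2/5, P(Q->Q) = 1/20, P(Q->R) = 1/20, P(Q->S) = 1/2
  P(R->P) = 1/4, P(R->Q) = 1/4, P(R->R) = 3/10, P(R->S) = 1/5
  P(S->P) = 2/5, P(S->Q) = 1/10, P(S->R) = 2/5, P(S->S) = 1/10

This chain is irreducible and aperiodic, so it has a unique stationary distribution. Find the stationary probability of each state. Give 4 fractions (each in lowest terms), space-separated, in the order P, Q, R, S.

Answer: 81/239 1175/5019 130/717 411/1673

Derivation:
The stationary distribution satisfies pi = pi * P, i.e.:
  pi_P = 3/10*pi_P + 2/5*pi_Q + 1/4*pi_R + 2/5*pi_S
  pi_Q = 9/20*pi_P + 1/20*pi_Q + 1/4*pi_R + 1/10*pi_S
  pi_R = 1/20*pi_P + 1/20*pi_Q + 3/10*pi_R + 2/5*pi_S
  pi_S = 1/5*pi_P + 1/2*pi_Q + 1/5*pi_R + 1/10*pi_S
with normalization: pi_P + pi_Q + pi_R + pi_S = 1.

Using the first 3 balance equations plus normalization, the linear system A*pi = b is:
  [-7/10, 2/5, 1/4, 2/5] . pi = 0
  [9/20, -19/20, 1/4, 1/10] . pi = 0
  [1/20, 1/20, -7/10, 2/5] . pi = 0
  [1, 1, 1, 1] . pi = 1

Solving yields:
  pi_P = 81/239
  pi_Q = 1175/5019
  pi_R = 130/717
  pi_S = 411/1673

Verification (pi * P):
  81/239*3/10 + 1175/5019*2/5 + 130/717*1/4 + 411/1673*2/5 = 81/239 = pi_P  (ok)
  81/239*9/20 + 1175/5019*1/20 + 130/717*1/4 + 411/1673*1/10 = 1175/5019 = pi_Q  (ok)
  81/239*1/20 + 1175/5019*1/20 + 130/717*3/10 + 411/1673*2/5 = 130/717 = pi_R  (ok)
  81/239*1/5 + 1175/5019*1/2 + 130/717*1/5 + 411/1673*1/10 = 411/1673 = pi_S  (ok)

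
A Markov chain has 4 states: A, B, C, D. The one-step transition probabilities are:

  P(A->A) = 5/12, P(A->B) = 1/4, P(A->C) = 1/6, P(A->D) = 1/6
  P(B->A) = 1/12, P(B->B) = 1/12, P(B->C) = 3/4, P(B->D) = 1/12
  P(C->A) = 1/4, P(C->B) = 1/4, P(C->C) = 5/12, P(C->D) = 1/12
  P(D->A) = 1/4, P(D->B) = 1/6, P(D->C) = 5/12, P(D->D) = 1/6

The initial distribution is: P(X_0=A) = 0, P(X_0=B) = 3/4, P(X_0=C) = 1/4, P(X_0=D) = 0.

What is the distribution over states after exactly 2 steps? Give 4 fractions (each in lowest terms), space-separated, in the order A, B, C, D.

Propagating the distribution step by step (d_{t+1} = d_t * P):
d_0 = (A=0, B=3/4, C=1/4, D=0)
  d_1[A] = 0*5/12 + 3/4*1/12 + 1/4*1/4 + 0*1/4 = 1/8
  d_1[B] = 0*1/4 + 3/4*1/12 + 1/4*1/4 + 0*1/6 = 1/8
  d_1[C] = 0*1/6 + 3/4*3/4 + 1/4*5/12 + 0*5/12 = 2/3
  d_1[D] = 0*1/6 + 3/4*1/12 + 1/4*1/12 + 0*1/6 = 1/12
d_1 = (A=1/8, B=1/8, C=2/3, D=1/12)
  d_2[A] = 1/8*5/12 + 1/8*1/12 + 2/3*1/4 + 1/12*1/4 = 1/4
  d_2[B] = 1/8*1/4 + 1/8*1/12 + 2/3*1/4 + 1/12*1/6 = 2/9
  d_2[C] = 1/8*1/6 + 1/8*3/4 + 2/3*5/12 + 1/12*5/12 = 41/96
  d_2[D] = 1/8*1/6 + 1/8*1/12 + 2/3*1/12 + 1/12*1/6 = 29/288
d_2 = (A=1/4, B=2/9, C=41/96, D=29/288)

Answer: 1/4 2/9 41/96 29/288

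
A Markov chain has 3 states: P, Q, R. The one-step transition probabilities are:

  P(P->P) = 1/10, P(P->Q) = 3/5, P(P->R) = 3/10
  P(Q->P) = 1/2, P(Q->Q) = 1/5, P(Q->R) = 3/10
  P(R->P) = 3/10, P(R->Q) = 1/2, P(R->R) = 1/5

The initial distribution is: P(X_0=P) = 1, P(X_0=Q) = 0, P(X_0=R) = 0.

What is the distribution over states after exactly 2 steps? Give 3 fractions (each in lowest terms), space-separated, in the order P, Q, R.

Propagating the distribution step by step (d_{t+1} = d_t * P):
d_0 = (P=1, Q=0, R=0)
  d_1[P] = 1*1/10 + 0*1/2 + 0*3/10 = 1/10
  d_1[Q] = 1*3/5 + 0*1/5 + 0*1/2 = 3/5
  d_1[R] = 1*3/10 + 0*3/10 + 0*1/5 = 3/10
d_1 = (P=1/10, Q=3/5, R=3/10)
  d_2[P] = 1/10*1/10 + 3/5*1/2 + 3/10*3/10 = 2/5
  d_2[Q] = 1/10*3/5 + 3/5*1/5 + 3/10*1/2 = 33/100
  d_2[R] = 1/10*3/10 + 3/5*3/10 + 3/10*1/5 = 27/100
d_2 = (P=2/5, Q=33/100, R=27/100)

Answer: 2/5 33/100 27/100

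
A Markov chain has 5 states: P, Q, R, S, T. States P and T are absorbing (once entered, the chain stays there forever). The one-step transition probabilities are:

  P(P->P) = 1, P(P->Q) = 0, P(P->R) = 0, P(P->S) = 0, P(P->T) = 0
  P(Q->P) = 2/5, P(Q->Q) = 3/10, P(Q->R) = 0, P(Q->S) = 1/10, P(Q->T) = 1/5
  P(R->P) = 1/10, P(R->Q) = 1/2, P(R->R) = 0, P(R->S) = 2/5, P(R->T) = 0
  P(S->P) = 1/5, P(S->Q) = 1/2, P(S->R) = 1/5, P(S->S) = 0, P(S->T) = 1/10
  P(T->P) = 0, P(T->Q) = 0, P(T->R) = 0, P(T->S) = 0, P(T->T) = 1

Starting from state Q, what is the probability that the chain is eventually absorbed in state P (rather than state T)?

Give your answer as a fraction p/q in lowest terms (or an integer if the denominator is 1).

Let a_i = P(absorbed in P | start in state i).
Boundary conditions: a_P = 1, a_T = 0.
For each transient state i, a_i = sum_j P(i->j) * a_j:
  a_Q = 2/5*a_P + 3/10*a_Q + 0*a_R + 1/10*a_S + 1/5*a_T
  a_R = 1/10*a_P + 1/2*a_Q + 0*a_R + 2/5*a_S + 0*a_T
  a_S = 1/5*a_P + 1/2*a_Q + 1/5*a_R + 0*a_S + 1/10*a_T

Substituting a_P = 1 and a_T = 0, rearrange to (I - Q) a = r where r[i] = P(i -> P):
  [7/10, 0, -1/10] . (a_Q, a_R, a_S) = 2/5
  [-1/2, 1, -2/5] . (a_Q, a_R, a_S) = 1/10
  [-1/2, -1/5, 1] . (a_Q, a_R, a_S) = 1/5

Solving yields:
  a_Q = 195/292
  a_R = 411/584
  a_S = 197/292

Starting state is Q, so the absorption probability is a_Q = 195/292.

Answer: 195/292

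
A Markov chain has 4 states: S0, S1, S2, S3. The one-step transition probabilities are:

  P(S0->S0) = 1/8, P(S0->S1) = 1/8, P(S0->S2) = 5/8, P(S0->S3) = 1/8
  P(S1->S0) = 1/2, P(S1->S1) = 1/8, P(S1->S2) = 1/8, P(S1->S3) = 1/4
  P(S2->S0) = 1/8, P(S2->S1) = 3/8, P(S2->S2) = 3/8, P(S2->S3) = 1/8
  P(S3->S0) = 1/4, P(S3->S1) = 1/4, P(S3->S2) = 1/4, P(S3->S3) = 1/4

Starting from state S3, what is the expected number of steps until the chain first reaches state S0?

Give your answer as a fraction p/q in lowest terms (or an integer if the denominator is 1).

Let h_i = expected steps to first reach S0 from state i.
Boundary: h_S0 = 0.
First-step equations for the other states:
  h_S1 = 1 + 1/2*h_S0 + 1/8*h_S1 + 1/8*h_S2 + 1/4*h_S3
  h_S2 = 1 + 1/8*h_S0 + 3/8*h_S1 + 3/8*h_S2 + 1/8*h_S3
  h_S3 = 1 + 1/4*h_S0 + 1/4*h_S1 + 1/4*h_S2 + 1/4*h_S3

Substituting h_S0 = 0 and rearranging gives the linear system (I - Q) h = 1:
  [7/8, -1/8, -1/4] . (h_S1, h_S2, h_S3) = 1
  [-3/8, 5/8, -1/8] . (h_S1, h_S2, h_S3) = 1
  [-1/4, -1/4, 3/4] . (h_S1, h_S2, h_S3) = 1

Solving yields:
  h_S1 = 49/18
  h_S2 = 71/18
  h_S3 = 32/9

Starting state is S3, so the expected hitting time is h_S3 = 32/9.

Answer: 32/9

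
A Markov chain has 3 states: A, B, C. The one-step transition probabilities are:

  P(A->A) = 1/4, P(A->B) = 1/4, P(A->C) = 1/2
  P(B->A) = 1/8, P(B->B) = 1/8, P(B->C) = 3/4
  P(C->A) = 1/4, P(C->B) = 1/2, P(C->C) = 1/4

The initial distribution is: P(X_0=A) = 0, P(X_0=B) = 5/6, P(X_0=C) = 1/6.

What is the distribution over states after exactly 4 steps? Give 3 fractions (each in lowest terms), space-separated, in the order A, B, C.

Answer: 1745/8192 8327/24576 5507/12288

Derivation:
Propagating the distribution step by step (d_{t+1} = d_t * P):
d_0 = (A=0, B=5/6, C=1/6)
  d_1[A] = 0*1/4 + 5/6*1/8 + 1/6*1/4 = 7/48
  d_1[B] = 0*1/4 + 5/6*1/8 + 1/6*1/2 = 3/16
  d_1[C] = 0*1/2 + 5/6*3/4 + 1/6*1/4 = 2/3
d_1 = (A=7/48, B=3/16, C=2/3)
  d_2[A] = 7/48*1/4 + 3/16*1/8 + 2/3*1/4 = 29/128
  d_2[B] = 7/48*1/4 + 3/16*1/8 + 2/3*1/2 = 151/384
  d_2[C] = 7/48*1/2 + 3/16*3/4 + 2/3*1/4 = 73/192
d_2 = (A=29/128, B=151/384, C=73/192)
  d_3[A] = 29/128*1/4 + 151/384*1/8 + 73/192*1/4 = 617/3072
  d_3[B] = 29/128*1/4 + 151/384*1/8 + 73/192*1/2 = 303/1024
  d_3[C] = 29/128*1/2 + 151/384*3/4 + 73/192*1/4 = 773/1536
d_3 = (A=617/3072, B=303/1024, C=773/1536)
  d_4[A] = 617/3072*1/4 + 303/1024*1/8 + 773/1536*1/4 = 1745/8192
  d_4[B] = 617/3072*1/4 + 303/1024*1/8 + 773/1536*1/2 = 8327/24576
  d_4[C] = 617/3072*1/2 + 303/1024*3/4 + 773/1536*1/4 = 5507/12288
d_4 = (A=1745/8192, B=8327/24576, C=5507/12288)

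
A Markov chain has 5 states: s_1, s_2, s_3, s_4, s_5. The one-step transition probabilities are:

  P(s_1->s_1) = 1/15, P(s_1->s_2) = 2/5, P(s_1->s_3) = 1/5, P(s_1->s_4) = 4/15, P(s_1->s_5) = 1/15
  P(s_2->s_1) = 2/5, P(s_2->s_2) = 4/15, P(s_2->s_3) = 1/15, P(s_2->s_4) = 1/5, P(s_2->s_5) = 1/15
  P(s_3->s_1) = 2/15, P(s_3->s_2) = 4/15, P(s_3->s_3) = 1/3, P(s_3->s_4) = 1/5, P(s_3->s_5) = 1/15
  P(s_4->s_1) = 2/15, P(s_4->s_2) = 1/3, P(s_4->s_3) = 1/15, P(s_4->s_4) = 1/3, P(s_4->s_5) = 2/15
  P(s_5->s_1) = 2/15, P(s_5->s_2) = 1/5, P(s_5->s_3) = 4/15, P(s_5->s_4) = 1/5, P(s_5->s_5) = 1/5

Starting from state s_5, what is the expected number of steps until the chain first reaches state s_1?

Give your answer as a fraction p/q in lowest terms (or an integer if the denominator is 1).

Answer: 12935/2622

Derivation:
Let h_i = expected steps to first reach s_1 from state i.
Boundary: h_s_1 = 0.
First-step equations for the other states:
  h_s_2 = 1 + 2/5*h_s_1 + 4/15*h_s_2 + 1/15*h_s_3 + 1/5*h_s_4 + 1/15*h_s_5
  h_s_3 = 1 + 2/15*h_s_1 + 4/15*h_s_2 + 1/3*h_s_3 + 1/5*h_s_4 + 1/15*h_s_5
  h_s_4 = 1 + 2/15*h_s_1 + 1/3*h_s_2 + 1/15*h_s_3 + 1/3*h_s_4 + 2/15*h_s_5
  h_s_5 = 1 + 2/15*h_s_1 + 1/5*h_s_2 + 4/15*h_s_3 + 1/5*h_s_4 + 1/5*h_s_5

Substituting h_s_1 = 0 and rearranging gives the linear system (I - Q) h = 1:
  [11/15, -1/15, -1/5, -1/15] . (h_s_2, h_s_3, h_s_4, h_s_5) = 1
  [-4/15, 2/3, -1/5, -1/15] . (h_s_2, h_s_3, h_s_4, h_s_5) = 1
  [-1/3, -1/15, 2/3, -2/15] . (h_s_2, h_s_3, h_s_4, h_s_5) = 1
  [-1/5, -4/15, -1/5, 4/5] . (h_s_2, h_s_3, h_s_4, h_s_5) = 1

Solving yields:
  h_s_2 = 9295/2622
  h_s_3 = 4225/874
  h_s_4 = 4145/874
  h_s_5 = 12935/2622

Starting state is s_5, so the expected hitting time is h_s_5 = 12935/2622.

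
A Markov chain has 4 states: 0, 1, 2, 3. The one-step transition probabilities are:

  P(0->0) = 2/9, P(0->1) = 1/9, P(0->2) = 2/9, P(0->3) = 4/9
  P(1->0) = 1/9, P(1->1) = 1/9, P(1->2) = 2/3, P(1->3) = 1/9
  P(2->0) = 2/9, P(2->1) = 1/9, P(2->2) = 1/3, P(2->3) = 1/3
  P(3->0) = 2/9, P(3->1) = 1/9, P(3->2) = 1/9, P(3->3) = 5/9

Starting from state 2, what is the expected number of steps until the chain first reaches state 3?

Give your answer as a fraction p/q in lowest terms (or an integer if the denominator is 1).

Answer: 729/242

Derivation:
Let h_i = expected steps to first reach 3 from state i.
Boundary: h_3 = 0.
First-step equations for the other states:
  h_0 = 1 + 2/9*h_0 + 1/9*h_1 + 2/9*h_2 + 4/9*h_3
  h_1 = 1 + 1/9*h_0 + 1/9*h_1 + 2/3*h_2 + 1/9*h_3
  h_2 = 1 + 2/9*h_0 + 1/9*h_1 + 1/3*h_2 + 1/3*h_3

Substituting h_3 = 0 and rearranging gives the linear system (I - Q) h = 1:
  [7/9, -1/9, -2/9] . (h_0, h_1, h_2) = 1
  [-1/9, 8/9, -2/3] . (h_0, h_1, h_2) = 1
  [-2/9, -1/9, 2/3] . (h_0, h_1, h_2) = 1

Solving yields:
  h_0 = 324/121
  h_1 = 450/121
  h_2 = 729/242

Starting state is 2, so the expected hitting time is h_2 = 729/242.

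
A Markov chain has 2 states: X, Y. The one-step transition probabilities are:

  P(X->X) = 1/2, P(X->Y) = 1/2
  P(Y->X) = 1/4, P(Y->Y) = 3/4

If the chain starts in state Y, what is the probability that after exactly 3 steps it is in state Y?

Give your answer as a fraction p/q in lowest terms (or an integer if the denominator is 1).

Answer: 43/64

Derivation:
Computing P^3 by repeated multiplication:
P^1 =
  X: [1/2, 1/2]
  Y: [1/4, 3/4]
P^2 =
  X: [3/8, 5/8]
  Y: [5/16, 11/16]
P^3 =
  X: [11/32, 21/32]
  Y: [21/64, 43/64]

(P^3)[Y -> Y] = 43/64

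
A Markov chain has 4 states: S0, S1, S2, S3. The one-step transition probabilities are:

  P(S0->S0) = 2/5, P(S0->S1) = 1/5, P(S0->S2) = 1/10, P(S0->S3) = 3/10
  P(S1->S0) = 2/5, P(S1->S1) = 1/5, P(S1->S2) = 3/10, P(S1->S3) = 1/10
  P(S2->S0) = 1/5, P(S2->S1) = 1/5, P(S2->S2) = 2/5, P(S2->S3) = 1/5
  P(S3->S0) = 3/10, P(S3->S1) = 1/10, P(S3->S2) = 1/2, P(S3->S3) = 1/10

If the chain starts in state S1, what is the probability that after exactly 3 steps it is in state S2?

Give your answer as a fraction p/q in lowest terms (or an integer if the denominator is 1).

Answer: 303/1000

Derivation:
Computing P^3 by repeated multiplication:
P^1 =
  S0: [2/5, 1/5, 1/10, 3/10]
  S1: [2/5, 1/5, 3/10, 1/10]
  S2: [1/5, 1/5, 2/5, 1/5]
  S3: [3/10, 1/10, 1/2, 1/10]
P^2 =
  S0: [7/20, 17/100, 29/100, 19/100]
  S1: [33/100, 19/100, 27/100, 21/100]
  S2: [3/10, 9/50, 17/50, 9/50]
  S3: [29/100, 19/100, 31/100, 21/100]
P^3 =
  S0: [323/1000, 181/1000, 297/1000, 199/1000]
  S1: [13/40, 179/1000, 303/1000, 193/1000]
  S2: [157/500, 91/500, 31/100, 97/500]
  S3: [317/1000, 179/1000, 63/200, 189/1000]

(P^3)[S1 -> S2] = 303/1000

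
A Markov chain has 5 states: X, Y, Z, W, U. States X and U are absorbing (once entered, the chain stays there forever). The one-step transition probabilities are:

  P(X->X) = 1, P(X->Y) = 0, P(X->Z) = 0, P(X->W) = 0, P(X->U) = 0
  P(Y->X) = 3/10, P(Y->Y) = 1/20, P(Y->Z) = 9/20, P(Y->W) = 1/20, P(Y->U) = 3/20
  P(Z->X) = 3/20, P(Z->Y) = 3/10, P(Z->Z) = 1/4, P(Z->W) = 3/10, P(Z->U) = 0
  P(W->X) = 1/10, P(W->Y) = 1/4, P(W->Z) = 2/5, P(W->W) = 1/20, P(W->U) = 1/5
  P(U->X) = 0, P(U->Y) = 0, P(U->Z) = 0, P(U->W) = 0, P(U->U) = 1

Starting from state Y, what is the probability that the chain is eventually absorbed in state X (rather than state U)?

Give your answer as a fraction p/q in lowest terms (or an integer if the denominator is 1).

Answer: 699/1028

Derivation:
Let a_i = P(absorbed in X | start in state i).
Boundary conditions: a_X = 1, a_U = 0.
For each transient state i, a_i = sum_j P(i->j) * a_j:
  a_Y = 3/10*a_X + 1/20*a_Y + 9/20*a_Z + 1/20*a_W + 3/20*a_U
  a_Z = 3/20*a_X + 3/10*a_Y + 1/4*a_Z + 3/10*a_W + 0*a_U
  a_W = 1/10*a_X + 1/4*a_Y + 2/5*a_Z + 1/20*a_W + 1/5*a_U

Substituting a_X = 1 and a_U = 0, rearrange to (I - Q) a = r where r[i] = P(i -> X):
  [19/20, -9/20, -1/20] . (a_Y, a_Z, a_W) = 3/10
  [-3/10, 3/4, -3/10] . (a_Y, a_Z, a_W) = 3/20
  [-1/4, -2/5, 19/20] . (a_Y, a_Z, a_W) = 1/10

Solving yields:
  a_Y = 699/1028
  a_Z = 181/257
  a_W = 597/1028

Starting state is Y, so the absorption probability is a_Y = 699/1028.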